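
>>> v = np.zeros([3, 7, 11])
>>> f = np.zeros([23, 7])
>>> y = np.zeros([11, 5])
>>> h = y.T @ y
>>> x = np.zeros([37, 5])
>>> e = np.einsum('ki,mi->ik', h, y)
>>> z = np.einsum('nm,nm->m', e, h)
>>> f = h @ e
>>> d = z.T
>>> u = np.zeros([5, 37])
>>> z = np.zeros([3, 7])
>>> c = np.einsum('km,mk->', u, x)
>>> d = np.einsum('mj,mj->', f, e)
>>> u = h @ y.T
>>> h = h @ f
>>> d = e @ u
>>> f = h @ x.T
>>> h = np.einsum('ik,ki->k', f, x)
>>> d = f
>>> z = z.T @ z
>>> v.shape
(3, 7, 11)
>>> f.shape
(5, 37)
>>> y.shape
(11, 5)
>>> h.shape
(37,)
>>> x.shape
(37, 5)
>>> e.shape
(5, 5)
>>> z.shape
(7, 7)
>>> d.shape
(5, 37)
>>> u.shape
(5, 11)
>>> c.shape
()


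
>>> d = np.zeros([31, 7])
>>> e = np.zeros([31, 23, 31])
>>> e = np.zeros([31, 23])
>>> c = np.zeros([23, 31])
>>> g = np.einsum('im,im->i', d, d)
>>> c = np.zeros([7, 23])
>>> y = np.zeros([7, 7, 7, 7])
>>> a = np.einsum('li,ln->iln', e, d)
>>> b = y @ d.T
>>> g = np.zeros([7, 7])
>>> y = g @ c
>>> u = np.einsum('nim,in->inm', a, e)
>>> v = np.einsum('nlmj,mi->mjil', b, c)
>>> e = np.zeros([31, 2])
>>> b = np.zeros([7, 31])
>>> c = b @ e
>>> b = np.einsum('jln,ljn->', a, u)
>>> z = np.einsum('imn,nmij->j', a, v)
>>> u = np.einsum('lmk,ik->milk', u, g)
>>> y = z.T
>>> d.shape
(31, 7)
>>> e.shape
(31, 2)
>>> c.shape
(7, 2)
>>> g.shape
(7, 7)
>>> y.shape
(7,)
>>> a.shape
(23, 31, 7)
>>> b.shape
()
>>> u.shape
(23, 7, 31, 7)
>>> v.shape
(7, 31, 23, 7)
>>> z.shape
(7,)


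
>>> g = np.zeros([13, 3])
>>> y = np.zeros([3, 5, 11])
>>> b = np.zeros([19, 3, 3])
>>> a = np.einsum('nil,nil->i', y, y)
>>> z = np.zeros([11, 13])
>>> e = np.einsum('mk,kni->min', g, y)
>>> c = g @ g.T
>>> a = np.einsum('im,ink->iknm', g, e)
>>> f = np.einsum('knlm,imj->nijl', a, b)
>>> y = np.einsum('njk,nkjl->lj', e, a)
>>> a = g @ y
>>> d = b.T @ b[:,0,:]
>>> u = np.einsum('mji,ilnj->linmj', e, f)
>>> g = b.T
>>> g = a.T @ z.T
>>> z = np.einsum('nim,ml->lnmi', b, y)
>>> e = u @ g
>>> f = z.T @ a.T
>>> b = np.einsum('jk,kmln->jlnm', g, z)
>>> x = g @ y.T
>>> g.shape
(11, 11)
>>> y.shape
(3, 11)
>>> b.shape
(11, 3, 3, 19)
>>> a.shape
(13, 11)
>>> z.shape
(11, 19, 3, 3)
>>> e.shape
(19, 5, 3, 13, 11)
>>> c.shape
(13, 13)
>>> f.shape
(3, 3, 19, 13)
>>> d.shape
(3, 3, 3)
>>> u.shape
(19, 5, 3, 13, 11)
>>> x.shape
(11, 3)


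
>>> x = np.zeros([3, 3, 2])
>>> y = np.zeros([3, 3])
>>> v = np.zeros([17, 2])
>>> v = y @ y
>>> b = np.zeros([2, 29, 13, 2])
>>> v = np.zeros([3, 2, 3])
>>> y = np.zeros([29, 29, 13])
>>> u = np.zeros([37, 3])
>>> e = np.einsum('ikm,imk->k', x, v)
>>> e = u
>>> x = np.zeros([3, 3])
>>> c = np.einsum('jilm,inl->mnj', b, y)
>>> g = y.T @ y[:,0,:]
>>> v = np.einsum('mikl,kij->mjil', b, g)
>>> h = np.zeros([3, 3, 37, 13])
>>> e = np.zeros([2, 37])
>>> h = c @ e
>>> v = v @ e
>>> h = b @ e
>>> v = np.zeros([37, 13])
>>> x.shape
(3, 3)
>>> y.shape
(29, 29, 13)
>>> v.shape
(37, 13)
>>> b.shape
(2, 29, 13, 2)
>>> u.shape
(37, 3)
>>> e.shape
(2, 37)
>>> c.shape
(2, 29, 2)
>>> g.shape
(13, 29, 13)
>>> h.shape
(2, 29, 13, 37)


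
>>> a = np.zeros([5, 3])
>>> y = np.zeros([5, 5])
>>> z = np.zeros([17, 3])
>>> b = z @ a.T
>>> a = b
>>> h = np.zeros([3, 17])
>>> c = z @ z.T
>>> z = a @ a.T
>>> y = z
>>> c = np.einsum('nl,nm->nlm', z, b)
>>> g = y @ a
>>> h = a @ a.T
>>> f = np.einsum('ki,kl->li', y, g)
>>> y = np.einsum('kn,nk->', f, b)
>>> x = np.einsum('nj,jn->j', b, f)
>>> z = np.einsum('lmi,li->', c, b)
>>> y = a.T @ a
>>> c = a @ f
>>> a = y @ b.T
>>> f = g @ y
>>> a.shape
(5, 17)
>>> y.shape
(5, 5)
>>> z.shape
()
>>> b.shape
(17, 5)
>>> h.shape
(17, 17)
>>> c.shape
(17, 17)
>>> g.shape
(17, 5)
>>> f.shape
(17, 5)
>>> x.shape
(5,)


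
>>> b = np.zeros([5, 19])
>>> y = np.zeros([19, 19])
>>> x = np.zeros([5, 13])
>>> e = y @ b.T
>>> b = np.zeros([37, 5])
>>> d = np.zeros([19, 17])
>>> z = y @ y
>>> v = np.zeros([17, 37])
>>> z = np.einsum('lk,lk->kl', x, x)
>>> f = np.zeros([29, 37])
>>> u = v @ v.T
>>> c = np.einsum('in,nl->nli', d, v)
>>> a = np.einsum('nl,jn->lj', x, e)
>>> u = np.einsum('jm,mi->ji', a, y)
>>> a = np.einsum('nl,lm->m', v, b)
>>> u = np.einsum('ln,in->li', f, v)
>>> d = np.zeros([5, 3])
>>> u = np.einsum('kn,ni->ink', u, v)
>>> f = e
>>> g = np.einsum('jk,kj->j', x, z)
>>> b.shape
(37, 5)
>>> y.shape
(19, 19)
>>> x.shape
(5, 13)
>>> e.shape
(19, 5)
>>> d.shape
(5, 3)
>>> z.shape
(13, 5)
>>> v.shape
(17, 37)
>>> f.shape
(19, 5)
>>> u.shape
(37, 17, 29)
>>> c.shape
(17, 37, 19)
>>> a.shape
(5,)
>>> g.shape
(5,)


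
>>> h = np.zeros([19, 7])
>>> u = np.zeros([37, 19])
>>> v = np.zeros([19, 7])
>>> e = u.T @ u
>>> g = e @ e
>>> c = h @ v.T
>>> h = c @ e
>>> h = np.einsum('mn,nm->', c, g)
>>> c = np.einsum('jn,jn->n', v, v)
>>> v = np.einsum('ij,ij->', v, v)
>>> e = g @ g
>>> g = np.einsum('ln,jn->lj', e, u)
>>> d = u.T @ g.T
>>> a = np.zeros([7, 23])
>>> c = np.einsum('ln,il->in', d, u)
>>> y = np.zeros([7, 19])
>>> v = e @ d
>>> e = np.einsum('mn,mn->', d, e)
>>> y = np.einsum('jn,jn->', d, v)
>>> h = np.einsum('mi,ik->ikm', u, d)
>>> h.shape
(19, 19, 37)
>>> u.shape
(37, 19)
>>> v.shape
(19, 19)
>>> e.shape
()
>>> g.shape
(19, 37)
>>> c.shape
(37, 19)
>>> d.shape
(19, 19)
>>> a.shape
(7, 23)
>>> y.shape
()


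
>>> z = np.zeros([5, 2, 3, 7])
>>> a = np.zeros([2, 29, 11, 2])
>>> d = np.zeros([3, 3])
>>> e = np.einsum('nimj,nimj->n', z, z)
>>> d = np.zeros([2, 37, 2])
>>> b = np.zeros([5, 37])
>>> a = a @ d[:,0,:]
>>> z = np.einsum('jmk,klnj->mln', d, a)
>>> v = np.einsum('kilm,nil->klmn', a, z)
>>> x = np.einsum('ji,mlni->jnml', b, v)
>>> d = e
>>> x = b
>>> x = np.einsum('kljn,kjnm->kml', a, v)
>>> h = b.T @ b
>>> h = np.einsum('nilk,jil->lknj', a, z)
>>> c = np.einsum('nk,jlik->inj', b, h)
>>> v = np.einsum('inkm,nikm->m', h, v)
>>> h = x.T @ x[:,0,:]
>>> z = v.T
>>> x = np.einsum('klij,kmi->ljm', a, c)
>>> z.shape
(37,)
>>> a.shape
(2, 29, 11, 2)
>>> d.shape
(5,)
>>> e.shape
(5,)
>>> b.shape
(5, 37)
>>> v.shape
(37,)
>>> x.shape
(29, 2, 5)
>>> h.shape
(29, 37, 29)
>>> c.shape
(2, 5, 11)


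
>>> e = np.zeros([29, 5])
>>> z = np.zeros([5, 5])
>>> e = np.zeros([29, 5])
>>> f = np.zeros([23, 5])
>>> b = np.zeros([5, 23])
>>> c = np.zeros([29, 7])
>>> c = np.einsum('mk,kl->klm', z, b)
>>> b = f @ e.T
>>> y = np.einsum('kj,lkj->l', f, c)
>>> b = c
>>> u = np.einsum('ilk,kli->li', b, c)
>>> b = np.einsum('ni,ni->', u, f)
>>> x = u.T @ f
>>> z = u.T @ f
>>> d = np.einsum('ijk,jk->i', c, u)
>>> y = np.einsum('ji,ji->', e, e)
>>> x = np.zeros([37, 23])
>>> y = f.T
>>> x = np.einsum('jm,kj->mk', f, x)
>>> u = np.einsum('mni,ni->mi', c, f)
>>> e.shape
(29, 5)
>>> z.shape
(5, 5)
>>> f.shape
(23, 5)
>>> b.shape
()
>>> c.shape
(5, 23, 5)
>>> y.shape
(5, 23)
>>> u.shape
(5, 5)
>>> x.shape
(5, 37)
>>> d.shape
(5,)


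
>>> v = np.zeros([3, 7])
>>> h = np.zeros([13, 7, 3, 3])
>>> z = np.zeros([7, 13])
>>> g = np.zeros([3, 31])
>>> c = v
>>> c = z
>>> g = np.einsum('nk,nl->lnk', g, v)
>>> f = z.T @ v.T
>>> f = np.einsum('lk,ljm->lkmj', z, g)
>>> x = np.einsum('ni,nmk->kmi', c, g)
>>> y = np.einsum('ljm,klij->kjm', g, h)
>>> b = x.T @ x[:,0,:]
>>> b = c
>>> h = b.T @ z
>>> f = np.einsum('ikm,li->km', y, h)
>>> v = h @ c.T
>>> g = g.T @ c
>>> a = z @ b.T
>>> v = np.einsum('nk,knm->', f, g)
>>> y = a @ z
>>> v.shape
()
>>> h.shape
(13, 13)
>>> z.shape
(7, 13)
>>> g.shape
(31, 3, 13)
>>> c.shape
(7, 13)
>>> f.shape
(3, 31)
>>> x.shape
(31, 3, 13)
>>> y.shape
(7, 13)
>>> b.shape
(7, 13)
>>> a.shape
(7, 7)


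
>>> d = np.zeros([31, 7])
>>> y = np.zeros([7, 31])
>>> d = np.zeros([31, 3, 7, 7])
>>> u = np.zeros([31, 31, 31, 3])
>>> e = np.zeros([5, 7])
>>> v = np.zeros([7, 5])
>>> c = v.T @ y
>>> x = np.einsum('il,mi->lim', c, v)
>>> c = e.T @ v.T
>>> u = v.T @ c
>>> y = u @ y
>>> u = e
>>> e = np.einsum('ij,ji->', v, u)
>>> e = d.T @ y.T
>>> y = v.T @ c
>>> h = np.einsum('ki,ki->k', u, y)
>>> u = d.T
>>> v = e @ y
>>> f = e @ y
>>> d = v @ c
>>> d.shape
(7, 7, 3, 7)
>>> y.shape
(5, 7)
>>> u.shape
(7, 7, 3, 31)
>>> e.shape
(7, 7, 3, 5)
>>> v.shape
(7, 7, 3, 7)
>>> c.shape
(7, 7)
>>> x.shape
(31, 5, 7)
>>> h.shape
(5,)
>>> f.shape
(7, 7, 3, 7)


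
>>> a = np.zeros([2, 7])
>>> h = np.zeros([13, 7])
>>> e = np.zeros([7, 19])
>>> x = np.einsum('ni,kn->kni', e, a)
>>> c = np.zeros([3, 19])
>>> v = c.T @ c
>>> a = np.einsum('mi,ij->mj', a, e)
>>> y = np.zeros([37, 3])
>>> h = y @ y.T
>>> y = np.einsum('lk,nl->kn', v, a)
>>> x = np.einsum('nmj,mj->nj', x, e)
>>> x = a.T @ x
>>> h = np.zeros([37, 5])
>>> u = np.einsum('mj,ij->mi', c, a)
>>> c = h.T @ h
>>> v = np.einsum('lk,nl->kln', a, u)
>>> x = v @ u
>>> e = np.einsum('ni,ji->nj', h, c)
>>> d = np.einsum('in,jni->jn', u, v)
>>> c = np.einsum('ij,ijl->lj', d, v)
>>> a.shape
(2, 19)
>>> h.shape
(37, 5)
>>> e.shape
(37, 5)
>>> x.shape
(19, 2, 2)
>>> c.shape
(3, 2)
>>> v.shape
(19, 2, 3)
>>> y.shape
(19, 2)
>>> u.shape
(3, 2)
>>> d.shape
(19, 2)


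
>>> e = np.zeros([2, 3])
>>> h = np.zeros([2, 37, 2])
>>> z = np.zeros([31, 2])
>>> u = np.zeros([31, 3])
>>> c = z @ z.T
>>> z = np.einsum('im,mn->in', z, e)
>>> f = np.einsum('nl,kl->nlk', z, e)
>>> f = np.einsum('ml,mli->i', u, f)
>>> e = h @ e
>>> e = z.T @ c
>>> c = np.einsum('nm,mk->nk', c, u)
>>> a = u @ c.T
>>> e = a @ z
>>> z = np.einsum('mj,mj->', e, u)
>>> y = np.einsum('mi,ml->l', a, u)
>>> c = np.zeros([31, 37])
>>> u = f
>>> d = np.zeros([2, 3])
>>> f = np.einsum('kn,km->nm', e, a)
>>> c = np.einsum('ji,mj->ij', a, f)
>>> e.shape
(31, 3)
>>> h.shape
(2, 37, 2)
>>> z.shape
()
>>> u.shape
(2,)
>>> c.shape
(31, 31)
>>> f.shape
(3, 31)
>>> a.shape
(31, 31)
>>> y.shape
(3,)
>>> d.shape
(2, 3)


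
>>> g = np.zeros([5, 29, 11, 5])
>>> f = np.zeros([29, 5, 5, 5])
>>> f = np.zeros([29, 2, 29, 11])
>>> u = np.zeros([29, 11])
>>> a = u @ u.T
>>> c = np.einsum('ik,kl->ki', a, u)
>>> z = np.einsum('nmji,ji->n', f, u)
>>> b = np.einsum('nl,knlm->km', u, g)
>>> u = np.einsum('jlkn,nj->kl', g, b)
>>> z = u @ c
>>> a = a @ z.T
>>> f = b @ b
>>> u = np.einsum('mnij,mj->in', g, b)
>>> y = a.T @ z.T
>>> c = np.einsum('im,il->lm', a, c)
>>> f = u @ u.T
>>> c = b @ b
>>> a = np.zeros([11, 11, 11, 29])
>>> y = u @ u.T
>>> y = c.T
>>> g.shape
(5, 29, 11, 5)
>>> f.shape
(11, 11)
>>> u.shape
(11, 29)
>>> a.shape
(11, 11, 11, 29)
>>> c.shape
(5, 5)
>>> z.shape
(11, 29)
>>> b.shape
(5, 5)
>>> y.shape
(5, 5)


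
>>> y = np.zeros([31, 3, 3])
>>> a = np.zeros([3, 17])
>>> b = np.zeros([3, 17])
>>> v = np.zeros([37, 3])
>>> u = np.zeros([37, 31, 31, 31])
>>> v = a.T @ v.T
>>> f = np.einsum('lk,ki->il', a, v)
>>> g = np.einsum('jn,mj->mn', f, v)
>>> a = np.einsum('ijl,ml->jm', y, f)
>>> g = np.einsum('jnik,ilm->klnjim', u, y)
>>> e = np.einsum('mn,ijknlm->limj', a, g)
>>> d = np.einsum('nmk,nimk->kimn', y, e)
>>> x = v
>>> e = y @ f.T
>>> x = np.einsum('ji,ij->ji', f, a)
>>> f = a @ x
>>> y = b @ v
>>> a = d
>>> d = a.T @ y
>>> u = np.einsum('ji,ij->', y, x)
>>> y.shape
(3, 37)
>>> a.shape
(3, 31, 3, 31)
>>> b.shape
(3, 17)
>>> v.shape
(17, 37)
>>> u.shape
()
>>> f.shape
(3, 3)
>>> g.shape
(31, 3, 31, 37, 31, 3)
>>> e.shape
(31, 3, 37)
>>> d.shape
(31, 3, 31, 37)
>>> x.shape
(37, 3)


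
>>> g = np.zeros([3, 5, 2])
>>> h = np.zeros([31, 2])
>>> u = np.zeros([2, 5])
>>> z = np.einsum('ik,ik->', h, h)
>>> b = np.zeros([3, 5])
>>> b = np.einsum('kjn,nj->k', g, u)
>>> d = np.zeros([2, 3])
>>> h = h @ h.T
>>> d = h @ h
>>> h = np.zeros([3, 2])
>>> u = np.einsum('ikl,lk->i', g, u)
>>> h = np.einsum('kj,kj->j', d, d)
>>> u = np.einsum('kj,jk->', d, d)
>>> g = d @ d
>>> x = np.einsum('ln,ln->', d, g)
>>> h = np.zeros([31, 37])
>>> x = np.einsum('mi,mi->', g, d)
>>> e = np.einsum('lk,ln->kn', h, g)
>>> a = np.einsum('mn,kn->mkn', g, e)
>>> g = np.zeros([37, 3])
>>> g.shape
(37, 3)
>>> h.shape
(31, 37)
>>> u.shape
()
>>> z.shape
()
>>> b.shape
(3,)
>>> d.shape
(31, 31)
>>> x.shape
()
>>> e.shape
(37, 31)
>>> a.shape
(31, 37, 31)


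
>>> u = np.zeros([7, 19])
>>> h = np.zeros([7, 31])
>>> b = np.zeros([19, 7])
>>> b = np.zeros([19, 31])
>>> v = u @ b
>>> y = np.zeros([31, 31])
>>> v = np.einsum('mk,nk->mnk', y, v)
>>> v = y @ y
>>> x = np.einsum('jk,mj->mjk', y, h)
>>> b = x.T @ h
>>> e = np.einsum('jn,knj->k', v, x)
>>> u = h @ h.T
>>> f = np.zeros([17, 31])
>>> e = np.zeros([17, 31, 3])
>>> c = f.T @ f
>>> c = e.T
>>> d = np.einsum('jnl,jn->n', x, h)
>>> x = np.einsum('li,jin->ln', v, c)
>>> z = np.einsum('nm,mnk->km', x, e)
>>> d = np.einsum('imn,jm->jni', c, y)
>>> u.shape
(7, 7)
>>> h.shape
(7, 31)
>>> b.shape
(31, 31, 31)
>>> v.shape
(31, 31)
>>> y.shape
(31, 31)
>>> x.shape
(31, 17)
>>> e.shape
(17, 31, 3)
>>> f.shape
(17, 31)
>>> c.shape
(3, 31, 17)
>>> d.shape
(31, 17, 3)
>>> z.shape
(3, 17)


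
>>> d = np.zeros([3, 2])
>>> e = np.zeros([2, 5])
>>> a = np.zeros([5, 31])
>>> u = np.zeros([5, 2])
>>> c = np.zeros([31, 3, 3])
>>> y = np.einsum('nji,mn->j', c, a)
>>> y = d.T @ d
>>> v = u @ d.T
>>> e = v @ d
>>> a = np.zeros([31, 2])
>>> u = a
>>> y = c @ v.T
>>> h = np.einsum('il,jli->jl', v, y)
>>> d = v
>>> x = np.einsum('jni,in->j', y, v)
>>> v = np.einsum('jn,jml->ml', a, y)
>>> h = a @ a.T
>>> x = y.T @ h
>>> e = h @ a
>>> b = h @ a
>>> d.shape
(5, 3)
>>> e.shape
(31, 2)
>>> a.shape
(31, 2)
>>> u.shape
(31, 2)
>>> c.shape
(31, 3, 3)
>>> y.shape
(31, 3, 5)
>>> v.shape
(3, 5)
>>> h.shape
(31, 31)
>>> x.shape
(5, 3, 31)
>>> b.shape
(31, 2)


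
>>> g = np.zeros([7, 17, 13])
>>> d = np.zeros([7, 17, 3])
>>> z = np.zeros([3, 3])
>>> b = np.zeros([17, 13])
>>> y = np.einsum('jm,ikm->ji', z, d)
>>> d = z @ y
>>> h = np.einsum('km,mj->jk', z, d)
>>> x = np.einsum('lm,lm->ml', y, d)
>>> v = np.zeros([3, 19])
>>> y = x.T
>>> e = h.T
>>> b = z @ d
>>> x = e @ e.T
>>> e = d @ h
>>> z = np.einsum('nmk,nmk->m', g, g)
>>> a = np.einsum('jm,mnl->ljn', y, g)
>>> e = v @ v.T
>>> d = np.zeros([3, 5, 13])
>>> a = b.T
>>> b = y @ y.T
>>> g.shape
(7, 17, 13)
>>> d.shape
(3, 5, 13)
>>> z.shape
(17,)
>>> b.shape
(3, 3)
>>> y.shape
(3, 7)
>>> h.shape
(7, 3)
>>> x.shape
(3, 3)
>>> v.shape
(3, 19)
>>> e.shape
(3, 3)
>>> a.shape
(7, 3)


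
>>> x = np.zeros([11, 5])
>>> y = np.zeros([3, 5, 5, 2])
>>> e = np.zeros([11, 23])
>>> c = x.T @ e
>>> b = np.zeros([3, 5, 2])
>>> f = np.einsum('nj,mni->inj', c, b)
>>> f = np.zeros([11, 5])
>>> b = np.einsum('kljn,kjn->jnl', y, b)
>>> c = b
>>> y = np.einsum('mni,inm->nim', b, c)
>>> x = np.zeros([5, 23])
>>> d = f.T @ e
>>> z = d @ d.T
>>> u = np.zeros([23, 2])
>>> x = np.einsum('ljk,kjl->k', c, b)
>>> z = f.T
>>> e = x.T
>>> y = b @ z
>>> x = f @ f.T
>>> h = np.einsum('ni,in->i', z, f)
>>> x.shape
(11, 11)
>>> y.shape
(5, 2, 11)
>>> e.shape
(5,)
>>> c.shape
(5, 2, 5)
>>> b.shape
(5, 2, 5)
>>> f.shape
(11, 5)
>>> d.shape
(5, 23)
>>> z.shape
(5, 11)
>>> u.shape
(23, 2)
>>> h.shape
(11,)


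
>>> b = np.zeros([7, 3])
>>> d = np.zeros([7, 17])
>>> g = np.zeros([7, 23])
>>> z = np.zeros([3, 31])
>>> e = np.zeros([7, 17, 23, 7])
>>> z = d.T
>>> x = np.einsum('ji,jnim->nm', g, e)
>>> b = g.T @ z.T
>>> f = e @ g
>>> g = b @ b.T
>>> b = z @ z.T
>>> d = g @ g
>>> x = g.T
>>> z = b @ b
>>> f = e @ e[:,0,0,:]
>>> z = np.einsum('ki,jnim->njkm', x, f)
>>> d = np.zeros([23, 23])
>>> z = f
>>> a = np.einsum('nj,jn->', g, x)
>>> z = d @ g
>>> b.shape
(17, 17)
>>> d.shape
(23, 23)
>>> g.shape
(23, 23)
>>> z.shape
(23, 23)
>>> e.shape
(7, 17, 23, 7)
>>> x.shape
(23, 23)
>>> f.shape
(7, 17, 23, 7)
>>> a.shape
()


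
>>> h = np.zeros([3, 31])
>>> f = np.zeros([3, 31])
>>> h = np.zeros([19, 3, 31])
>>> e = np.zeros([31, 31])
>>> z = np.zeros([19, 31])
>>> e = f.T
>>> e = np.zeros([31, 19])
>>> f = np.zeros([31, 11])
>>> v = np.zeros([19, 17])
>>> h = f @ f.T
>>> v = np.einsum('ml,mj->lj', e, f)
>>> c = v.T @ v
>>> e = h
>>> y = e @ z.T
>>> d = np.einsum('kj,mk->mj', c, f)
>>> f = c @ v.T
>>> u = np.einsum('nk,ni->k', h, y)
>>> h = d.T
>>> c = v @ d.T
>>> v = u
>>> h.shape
(11, 31)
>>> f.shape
(11, 19)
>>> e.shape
(31, 31)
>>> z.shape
(19, 31)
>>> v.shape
(31,)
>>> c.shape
(19, 31)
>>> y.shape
(31, 19)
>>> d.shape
(31, 11)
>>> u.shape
(31,)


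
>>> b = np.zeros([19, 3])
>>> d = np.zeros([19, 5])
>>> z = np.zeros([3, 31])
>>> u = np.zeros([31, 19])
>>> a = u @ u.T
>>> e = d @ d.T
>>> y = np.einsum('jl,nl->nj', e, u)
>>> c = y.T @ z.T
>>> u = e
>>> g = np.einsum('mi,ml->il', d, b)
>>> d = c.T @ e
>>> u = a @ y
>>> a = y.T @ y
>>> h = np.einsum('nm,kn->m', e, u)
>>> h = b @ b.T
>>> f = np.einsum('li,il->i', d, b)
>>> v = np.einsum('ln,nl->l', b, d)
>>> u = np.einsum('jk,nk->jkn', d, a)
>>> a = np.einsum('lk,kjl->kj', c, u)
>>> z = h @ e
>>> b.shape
(19, 3)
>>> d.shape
(3, 19)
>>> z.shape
(19, 19)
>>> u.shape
(3, 19, 19)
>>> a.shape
(3, 19)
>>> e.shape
(19, 19)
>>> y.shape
(31, 19)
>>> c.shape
(19, 3)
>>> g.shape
(5, 3)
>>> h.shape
(19, 19)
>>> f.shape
(19,)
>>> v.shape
(19,)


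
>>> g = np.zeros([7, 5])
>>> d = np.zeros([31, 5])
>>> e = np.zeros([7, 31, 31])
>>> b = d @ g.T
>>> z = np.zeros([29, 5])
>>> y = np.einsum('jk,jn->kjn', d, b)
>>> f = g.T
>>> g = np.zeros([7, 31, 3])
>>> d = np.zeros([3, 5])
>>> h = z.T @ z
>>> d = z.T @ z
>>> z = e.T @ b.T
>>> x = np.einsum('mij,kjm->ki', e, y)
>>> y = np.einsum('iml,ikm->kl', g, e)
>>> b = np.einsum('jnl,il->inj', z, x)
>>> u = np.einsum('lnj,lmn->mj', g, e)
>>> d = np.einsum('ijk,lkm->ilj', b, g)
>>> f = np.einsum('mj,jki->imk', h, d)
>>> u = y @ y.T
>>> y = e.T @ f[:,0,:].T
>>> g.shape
(7, 31, 3)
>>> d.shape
(5, 7, 31)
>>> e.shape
(7, 31, 31)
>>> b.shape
(5, 31, 31)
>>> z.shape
(31, 31, 31)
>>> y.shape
(31, 31, 31)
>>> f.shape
(31, 5, 7)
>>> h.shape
(5, 5)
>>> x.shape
(5, 31)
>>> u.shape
(31, 31)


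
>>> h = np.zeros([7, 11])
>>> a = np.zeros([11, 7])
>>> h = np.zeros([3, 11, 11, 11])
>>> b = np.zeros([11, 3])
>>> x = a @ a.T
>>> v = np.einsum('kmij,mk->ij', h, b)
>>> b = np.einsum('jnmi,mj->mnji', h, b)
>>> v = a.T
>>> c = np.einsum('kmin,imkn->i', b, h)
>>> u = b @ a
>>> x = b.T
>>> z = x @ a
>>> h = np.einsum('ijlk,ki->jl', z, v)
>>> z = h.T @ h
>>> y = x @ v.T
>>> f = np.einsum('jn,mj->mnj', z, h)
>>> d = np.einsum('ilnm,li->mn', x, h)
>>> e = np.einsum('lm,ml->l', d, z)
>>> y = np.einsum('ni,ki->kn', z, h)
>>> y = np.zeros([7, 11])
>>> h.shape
(3, 11)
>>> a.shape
(11, 7)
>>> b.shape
(11, 11, 3, 11)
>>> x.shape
(11, 3, 11, 11)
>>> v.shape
(7, 11)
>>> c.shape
(3,)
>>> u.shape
(11, 11, 3, 7)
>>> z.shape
(11, 11)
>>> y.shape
(7, 11)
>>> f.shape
(3, 11, 11)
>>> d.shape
(11, 11)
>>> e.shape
(11,)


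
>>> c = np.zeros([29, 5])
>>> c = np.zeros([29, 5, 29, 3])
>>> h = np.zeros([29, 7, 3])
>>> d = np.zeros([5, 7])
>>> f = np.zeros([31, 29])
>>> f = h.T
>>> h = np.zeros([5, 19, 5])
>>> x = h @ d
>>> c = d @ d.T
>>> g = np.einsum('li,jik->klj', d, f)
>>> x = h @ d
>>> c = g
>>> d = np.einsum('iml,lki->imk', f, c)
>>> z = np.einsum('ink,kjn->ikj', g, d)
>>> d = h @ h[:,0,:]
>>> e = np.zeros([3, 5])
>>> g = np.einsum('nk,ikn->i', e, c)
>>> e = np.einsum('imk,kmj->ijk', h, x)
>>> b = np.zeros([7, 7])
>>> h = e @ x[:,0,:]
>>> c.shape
(29, 5, 3)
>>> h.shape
(5, 7, 7)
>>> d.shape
(5, 19, 5)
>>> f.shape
(3, 7, 29)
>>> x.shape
(5, 19, 7)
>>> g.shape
(29,)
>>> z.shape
(29, 3, 7)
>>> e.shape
(5, 7, 5)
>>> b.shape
(7, 7)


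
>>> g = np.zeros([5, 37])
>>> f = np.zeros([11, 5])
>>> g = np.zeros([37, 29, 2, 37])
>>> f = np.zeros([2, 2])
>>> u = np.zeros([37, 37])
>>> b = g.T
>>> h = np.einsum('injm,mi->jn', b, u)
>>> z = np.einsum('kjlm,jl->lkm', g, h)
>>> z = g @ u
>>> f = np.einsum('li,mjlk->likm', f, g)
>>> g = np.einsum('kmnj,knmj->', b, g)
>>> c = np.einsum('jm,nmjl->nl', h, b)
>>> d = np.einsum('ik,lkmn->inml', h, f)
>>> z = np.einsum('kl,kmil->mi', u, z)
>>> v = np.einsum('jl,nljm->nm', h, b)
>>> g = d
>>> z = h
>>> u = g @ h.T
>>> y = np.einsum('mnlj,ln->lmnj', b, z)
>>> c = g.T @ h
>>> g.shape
(29, 37, 37, 2)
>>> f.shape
(2, 2, 37, 37)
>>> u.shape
(29, 37, 37, 29)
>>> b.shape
(37, 2, 29, 37)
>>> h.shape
(29, 2)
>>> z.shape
(29, 2)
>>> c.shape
(2, 37, 37, 2)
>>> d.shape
(29, 37, 37, 2)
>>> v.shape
(37, 37)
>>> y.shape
(29, 37, 2, 37)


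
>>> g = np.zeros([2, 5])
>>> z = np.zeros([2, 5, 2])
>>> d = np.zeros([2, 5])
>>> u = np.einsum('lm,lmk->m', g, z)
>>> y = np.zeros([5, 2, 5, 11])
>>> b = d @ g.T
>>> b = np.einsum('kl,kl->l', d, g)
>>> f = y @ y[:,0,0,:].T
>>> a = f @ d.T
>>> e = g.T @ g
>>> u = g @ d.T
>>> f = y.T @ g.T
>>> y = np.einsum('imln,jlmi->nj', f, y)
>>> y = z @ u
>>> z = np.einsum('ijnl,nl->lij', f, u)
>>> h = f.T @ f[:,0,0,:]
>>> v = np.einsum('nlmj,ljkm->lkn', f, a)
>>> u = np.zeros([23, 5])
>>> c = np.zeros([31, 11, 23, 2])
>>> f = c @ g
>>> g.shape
(2, 5)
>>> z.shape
(2, 11, 5)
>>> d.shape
(2, 5)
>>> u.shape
(23, 5)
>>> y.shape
(2, 5, 2)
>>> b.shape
(5,)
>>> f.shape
(31, 11, 23, 5)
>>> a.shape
(5, 2, 5, 2)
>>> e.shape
(5, 5)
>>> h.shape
(2, 2, 5, 2)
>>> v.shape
(5, 5, 11)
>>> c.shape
(31, 11, 23, 2)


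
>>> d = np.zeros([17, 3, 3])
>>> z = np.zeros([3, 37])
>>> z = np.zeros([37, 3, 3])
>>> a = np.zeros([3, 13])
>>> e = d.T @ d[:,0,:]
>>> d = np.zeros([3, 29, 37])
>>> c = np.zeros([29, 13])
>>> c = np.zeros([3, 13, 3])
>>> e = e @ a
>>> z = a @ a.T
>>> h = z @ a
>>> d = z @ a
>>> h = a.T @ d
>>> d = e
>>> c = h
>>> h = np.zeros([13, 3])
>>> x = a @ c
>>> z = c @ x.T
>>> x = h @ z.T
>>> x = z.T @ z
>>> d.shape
(3, 3, 13)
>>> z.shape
(13, 3)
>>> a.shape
(3, 13)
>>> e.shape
(3, 3, 13)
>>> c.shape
(13, 13)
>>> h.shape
(13, 3)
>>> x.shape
(3, 3)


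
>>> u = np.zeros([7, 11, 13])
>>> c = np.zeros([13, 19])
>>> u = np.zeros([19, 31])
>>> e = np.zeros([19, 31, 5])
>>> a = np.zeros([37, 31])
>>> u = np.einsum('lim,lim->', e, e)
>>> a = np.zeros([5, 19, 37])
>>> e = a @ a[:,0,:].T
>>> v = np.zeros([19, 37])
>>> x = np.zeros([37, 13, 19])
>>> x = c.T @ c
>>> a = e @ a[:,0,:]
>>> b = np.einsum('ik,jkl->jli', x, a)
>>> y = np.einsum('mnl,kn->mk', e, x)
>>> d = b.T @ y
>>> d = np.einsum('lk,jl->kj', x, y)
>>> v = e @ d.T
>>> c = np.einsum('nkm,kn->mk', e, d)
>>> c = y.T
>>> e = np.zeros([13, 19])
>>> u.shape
()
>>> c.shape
(19, 5)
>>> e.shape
(13, 19)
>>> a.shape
(5, 19, 37)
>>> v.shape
(5, 19, 19)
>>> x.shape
(19, 19)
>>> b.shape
(5, 37, 19)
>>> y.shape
(5, 19)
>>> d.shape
(19, 5)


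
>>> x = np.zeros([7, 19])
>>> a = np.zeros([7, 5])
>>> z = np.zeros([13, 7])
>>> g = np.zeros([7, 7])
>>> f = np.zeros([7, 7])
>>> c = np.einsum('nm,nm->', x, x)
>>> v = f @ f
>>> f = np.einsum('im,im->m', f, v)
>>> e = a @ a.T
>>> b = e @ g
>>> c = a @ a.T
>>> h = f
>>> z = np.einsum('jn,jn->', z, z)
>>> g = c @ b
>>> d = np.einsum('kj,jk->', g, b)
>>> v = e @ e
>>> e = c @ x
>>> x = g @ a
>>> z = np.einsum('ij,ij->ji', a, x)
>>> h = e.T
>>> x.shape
(7, 5)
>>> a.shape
(7, 5)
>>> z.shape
(5, 7)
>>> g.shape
(7, 7)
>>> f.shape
(7,)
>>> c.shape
(7, 7)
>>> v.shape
(7, 7)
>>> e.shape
(7, 19)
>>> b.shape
(7, 7)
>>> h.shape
(19, 7)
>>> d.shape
()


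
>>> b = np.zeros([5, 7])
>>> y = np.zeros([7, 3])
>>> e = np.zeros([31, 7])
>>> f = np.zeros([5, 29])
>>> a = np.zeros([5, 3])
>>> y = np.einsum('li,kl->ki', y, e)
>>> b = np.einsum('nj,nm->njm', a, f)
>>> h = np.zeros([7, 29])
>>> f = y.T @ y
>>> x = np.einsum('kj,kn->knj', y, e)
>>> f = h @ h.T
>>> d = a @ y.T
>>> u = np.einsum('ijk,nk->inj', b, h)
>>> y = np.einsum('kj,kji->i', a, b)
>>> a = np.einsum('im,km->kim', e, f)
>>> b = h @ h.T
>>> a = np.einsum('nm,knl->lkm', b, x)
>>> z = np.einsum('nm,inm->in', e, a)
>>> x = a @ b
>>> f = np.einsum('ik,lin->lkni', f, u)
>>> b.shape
(7, 7)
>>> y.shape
(29,)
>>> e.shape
(31, 7)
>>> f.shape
(5, 7, 3, 7)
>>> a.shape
(3, 31, 7)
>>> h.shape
(7, 29)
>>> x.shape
(3, 31, 7)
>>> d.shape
(5, 31)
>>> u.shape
(5, 7, 3)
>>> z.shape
(3, 31)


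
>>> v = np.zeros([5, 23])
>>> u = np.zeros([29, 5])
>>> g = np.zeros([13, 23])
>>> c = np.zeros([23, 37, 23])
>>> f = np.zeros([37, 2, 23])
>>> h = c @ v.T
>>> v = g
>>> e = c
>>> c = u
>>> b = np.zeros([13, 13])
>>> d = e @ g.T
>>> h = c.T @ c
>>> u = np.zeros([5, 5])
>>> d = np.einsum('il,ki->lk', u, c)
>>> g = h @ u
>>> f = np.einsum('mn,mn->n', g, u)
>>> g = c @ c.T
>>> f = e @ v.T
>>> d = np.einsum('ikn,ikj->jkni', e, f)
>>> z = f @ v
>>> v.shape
(13, 23)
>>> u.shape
(5, 5)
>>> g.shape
(29, 29)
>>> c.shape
(29, 5)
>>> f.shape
(23, 37, 13)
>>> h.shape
(5, 5)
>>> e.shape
(23, 37, 23)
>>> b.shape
(13, 13)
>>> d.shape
(13, 37, 23, 23)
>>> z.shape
(23, 37, 23)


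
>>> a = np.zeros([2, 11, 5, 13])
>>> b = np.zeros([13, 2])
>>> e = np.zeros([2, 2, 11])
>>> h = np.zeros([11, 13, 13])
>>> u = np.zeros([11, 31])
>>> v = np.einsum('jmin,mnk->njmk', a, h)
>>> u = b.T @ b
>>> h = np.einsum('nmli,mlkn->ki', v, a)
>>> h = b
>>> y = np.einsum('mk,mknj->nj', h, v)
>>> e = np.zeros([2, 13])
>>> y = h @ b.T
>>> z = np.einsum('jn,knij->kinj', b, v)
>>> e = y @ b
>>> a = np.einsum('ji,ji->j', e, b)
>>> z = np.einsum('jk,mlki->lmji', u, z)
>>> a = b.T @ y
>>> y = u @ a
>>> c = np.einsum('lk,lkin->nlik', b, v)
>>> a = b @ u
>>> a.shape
(13, 2)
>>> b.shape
(13, 2)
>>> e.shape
(13, 2)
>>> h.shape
(13, 2)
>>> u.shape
(2, 2)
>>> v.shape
(13, 2, 11, 13)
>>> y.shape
(2, 13)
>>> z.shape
(11, 13, 2, 13)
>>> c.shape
(13, 13, 11, 2)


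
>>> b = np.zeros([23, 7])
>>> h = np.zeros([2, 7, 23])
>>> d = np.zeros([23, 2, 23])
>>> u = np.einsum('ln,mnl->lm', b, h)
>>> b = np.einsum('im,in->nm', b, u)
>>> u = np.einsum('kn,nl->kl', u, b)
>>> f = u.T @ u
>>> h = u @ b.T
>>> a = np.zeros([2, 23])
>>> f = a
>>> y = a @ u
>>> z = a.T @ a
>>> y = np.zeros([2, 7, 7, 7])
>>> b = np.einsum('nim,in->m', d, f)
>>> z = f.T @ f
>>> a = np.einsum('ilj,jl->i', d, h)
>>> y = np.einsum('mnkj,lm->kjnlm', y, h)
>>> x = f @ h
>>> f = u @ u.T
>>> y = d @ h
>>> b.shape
(23,)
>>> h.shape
(23, 2)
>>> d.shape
(23, 2, 23)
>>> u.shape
(23, 7)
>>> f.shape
(23, 23)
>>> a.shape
(23,)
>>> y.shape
(23, 2, 2)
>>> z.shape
(23, 23)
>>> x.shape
(2, 2)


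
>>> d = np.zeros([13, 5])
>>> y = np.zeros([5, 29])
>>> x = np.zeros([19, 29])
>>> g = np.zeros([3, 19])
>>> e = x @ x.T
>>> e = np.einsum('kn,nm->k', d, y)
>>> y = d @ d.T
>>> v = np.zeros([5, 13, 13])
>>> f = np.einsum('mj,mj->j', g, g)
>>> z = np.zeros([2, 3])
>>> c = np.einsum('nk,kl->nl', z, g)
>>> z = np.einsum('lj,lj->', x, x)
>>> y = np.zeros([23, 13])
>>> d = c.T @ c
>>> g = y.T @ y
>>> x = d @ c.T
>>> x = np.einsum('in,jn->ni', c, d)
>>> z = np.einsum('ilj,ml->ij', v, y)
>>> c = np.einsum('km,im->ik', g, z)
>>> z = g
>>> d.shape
(19, 19)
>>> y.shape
(23, 13)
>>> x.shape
(19, 2)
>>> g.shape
(13, 13)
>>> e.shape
(13,)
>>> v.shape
(5, 13, 13)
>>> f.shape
(19,)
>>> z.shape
(13, 13)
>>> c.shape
(5, 13)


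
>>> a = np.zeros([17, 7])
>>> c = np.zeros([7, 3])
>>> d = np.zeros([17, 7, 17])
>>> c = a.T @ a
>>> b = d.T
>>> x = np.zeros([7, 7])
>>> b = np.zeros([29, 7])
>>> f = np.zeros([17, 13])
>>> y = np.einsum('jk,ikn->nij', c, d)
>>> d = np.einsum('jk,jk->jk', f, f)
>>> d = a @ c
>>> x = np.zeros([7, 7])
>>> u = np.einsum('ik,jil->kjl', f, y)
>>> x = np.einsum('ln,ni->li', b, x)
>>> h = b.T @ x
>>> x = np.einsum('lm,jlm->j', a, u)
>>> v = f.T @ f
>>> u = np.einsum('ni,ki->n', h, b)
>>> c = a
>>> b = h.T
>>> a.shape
(17, 7)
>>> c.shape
(17, 7)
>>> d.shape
(17, 7)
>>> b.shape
(7, 7)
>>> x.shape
(13,)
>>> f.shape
(17, 13)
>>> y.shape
(17, 17, 7)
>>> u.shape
(7,)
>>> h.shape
(7, 7)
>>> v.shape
(13, 13)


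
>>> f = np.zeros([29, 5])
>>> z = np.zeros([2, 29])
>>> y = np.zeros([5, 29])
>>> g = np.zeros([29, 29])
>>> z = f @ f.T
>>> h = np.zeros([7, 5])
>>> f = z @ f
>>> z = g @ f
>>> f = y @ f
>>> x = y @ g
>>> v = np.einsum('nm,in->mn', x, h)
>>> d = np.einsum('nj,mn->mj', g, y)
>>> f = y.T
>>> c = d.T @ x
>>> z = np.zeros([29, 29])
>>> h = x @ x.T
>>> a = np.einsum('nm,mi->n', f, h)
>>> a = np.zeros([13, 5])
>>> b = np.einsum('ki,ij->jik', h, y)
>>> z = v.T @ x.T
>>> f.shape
(29, 5)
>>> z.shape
(5, 5)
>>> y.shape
(5, 29)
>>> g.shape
(29, 29)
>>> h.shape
(5, 5)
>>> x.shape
(5, 29)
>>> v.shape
(29, 5)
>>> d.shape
(5, 29)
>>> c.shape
(29, 29)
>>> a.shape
(13, 5)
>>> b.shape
(29, 5, 5)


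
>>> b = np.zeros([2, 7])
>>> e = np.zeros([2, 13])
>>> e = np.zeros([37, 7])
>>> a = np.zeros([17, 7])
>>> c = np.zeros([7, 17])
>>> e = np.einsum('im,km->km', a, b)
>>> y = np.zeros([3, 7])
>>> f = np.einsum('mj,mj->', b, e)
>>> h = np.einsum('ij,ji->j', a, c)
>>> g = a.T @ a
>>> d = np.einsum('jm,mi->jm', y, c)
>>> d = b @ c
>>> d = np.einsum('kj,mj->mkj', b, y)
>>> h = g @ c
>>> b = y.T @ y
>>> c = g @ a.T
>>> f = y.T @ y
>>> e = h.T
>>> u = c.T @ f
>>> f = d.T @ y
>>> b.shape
(7, 7)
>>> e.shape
(17, 7)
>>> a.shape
(17, 7)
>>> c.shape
(7, 17)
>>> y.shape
(3, 7)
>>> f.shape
(7, 2, 7)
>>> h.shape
(7, 17)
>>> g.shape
(7, 7)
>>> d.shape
(3, 2, 7)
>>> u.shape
(17, 7)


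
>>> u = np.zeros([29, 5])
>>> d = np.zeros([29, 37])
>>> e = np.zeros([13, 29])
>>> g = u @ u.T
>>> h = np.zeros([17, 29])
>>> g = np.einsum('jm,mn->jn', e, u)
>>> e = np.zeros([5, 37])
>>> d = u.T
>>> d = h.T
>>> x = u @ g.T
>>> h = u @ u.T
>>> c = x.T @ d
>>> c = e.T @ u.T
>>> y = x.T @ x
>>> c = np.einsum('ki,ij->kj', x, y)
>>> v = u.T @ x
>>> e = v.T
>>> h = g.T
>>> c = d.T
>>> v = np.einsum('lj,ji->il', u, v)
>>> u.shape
(29, 5)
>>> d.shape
(29, 17)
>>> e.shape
(13, 5)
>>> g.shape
(13, 5)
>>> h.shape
(5, 13)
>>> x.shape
(29, 13)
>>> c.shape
(17, 29)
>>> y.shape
(13, 13)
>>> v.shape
(13, 29)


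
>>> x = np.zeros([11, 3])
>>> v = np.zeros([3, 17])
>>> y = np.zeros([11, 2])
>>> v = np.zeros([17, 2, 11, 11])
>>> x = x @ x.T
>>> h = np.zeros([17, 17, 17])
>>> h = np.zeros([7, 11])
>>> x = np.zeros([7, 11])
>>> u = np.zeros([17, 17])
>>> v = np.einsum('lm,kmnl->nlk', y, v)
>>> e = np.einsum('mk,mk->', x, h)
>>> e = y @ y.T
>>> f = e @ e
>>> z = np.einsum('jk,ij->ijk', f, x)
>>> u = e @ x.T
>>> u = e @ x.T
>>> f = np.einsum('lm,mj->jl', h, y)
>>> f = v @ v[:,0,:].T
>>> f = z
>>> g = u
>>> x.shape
(7, 11)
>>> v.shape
(11, 11, 17)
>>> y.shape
(11, 2)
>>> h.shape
(7, 11)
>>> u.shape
(11, 7)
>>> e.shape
(11, 11)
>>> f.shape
(7, 11, 11)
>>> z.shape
(7, 11, 11)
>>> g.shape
(11, 7)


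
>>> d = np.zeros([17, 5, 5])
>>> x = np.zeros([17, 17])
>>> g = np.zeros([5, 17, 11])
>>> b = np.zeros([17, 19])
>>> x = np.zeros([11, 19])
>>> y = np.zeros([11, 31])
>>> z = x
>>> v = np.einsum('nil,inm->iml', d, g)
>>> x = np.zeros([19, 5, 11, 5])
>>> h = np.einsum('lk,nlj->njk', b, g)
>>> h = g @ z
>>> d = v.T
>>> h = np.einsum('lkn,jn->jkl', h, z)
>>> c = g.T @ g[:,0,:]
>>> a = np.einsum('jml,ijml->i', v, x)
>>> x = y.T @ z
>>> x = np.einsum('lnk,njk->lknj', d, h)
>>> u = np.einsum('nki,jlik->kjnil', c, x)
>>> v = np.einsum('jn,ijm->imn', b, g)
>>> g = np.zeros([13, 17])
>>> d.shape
(5, 11, 5)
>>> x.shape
(5, 5, 11, 17)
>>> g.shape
(13, 17)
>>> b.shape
(17, 19)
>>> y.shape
(11, 31)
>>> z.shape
(11, 19)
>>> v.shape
(5, 11, 19)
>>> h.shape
(11, 17, 5)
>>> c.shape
(11, 17, 11)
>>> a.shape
(19,)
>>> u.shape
(17, 5, 11, 11, 5)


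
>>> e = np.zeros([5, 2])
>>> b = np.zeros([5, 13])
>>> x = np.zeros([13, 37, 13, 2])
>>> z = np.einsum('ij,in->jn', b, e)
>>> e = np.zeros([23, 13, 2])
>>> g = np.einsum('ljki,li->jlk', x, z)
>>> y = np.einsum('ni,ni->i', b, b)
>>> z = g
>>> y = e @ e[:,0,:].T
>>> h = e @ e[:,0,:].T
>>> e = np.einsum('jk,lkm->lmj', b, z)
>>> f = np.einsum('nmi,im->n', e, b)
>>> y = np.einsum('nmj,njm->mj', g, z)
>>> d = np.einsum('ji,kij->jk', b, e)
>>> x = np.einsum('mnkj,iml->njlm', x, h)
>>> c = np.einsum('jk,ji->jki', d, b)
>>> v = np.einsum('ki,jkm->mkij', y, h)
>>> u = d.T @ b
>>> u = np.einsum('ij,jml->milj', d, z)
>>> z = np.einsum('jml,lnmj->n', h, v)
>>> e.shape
(37, 13, 5)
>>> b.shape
(5, 13)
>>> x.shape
(37, 2, 23, 13)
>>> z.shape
(13,)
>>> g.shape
(37, 13, 13)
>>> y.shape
(13, 13)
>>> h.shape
(23, 13, 23)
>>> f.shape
(37,)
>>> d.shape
(5, 37)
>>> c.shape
(5, 37, 13)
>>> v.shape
(23, 13, 13, 23)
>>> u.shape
(13, 5, 13, 37)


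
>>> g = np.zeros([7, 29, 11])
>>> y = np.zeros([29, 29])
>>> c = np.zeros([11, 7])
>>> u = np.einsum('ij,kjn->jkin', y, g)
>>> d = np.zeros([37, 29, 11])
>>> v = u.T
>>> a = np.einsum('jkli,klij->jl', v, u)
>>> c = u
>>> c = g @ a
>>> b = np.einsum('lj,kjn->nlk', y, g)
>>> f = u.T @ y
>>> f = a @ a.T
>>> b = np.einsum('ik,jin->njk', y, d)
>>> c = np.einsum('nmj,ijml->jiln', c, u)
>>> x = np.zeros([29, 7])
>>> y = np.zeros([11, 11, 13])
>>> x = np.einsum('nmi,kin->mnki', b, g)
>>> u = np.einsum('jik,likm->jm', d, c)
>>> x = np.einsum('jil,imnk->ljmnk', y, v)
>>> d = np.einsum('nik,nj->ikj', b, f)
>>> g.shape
(7, 29, 11)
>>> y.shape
(11, 11, 13)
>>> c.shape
(7, 29, 11, 7)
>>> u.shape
(37, 7)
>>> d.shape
(37, 29, 11)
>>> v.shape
(11, 29, 7, 29)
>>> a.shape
(11, 7)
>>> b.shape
(11, 37, 29)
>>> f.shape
(11, 11)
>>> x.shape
(13, 11, 29, 7, 29)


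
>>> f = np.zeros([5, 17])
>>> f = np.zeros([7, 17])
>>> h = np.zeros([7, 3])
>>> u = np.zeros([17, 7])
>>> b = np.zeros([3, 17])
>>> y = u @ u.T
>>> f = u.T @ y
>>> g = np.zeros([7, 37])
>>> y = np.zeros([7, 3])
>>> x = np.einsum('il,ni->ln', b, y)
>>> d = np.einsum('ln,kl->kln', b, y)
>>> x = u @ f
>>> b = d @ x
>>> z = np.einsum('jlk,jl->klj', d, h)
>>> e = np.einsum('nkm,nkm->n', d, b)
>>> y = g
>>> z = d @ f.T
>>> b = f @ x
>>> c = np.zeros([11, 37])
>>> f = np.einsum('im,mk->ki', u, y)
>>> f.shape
(37, 17)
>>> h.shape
(7, 3)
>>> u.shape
(17, 7)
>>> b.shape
(7, 17)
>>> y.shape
(7, 37)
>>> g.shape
(7, 37)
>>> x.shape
(17, 17)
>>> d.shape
(7, 3, 17)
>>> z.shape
(7, 3, 7)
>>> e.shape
(7,)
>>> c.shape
(11, 37)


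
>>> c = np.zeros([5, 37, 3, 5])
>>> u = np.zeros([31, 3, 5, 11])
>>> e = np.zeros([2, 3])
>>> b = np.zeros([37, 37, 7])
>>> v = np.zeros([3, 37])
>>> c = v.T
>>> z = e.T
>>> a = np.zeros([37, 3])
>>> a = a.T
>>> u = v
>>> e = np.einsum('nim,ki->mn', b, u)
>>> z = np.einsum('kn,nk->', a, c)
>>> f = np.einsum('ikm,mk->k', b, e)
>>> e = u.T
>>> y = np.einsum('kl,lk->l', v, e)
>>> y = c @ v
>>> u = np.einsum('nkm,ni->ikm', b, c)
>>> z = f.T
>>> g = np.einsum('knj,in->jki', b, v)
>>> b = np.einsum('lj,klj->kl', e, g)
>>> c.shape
(37, 3)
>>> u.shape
(3, 37, 7)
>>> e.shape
(37, 3)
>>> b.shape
(7, 37)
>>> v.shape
(3, 37)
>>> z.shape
(37,)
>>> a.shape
(3, 37)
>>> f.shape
(37,)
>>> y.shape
(37, 37)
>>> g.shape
(7, 37, 3)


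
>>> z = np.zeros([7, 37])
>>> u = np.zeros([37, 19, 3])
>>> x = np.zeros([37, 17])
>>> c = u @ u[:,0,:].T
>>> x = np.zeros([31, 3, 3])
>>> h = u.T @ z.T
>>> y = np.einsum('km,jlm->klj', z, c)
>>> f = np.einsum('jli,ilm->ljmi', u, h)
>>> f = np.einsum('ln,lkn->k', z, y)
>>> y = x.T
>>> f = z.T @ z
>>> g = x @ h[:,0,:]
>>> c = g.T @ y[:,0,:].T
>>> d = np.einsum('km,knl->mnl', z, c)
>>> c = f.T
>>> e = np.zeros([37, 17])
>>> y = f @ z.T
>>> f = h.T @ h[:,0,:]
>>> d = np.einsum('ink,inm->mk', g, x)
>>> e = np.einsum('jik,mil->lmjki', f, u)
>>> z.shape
(7, 37)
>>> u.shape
(37, 19, 3)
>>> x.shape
(31, 3, 3)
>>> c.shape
(37, 37)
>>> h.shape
(3, 19, 7)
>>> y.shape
(37, 7)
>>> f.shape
(7, 19, 7)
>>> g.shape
(31, 3, 7)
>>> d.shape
(3, 7)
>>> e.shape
(3, 37, 7, 7, 19)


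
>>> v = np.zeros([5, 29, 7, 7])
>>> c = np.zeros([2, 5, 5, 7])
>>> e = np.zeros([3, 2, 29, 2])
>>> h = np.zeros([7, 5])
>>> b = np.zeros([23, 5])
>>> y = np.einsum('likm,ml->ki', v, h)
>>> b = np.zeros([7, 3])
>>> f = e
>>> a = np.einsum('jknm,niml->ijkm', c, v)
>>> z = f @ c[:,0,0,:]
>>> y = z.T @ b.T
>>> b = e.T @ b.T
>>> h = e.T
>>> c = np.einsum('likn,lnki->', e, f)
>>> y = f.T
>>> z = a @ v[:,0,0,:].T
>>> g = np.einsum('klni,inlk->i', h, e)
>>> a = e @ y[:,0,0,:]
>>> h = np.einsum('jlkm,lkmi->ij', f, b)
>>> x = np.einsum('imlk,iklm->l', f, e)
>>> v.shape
(5, 29, 7, 7)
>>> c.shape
()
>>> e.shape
(3, 2, 29, 2)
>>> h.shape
(7, 3)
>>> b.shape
(2, 29, 2, 7)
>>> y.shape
(2, 29, 2, 3)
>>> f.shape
(3, 2, 29, 2)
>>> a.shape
(3, 2, 29, 3)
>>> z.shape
(29, 2, 5, 5)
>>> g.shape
(3,)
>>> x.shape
(29,)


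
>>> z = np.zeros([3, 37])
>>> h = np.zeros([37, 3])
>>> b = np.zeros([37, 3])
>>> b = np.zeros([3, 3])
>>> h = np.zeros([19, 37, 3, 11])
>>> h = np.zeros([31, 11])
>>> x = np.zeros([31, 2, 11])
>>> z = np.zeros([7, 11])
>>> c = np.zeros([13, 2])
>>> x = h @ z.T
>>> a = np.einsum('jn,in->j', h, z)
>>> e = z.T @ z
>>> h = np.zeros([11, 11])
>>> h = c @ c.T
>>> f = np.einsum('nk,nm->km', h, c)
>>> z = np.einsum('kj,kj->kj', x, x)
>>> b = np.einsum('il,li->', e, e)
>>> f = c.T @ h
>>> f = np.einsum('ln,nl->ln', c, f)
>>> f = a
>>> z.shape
(31, 7)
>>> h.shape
(13, 13)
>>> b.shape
()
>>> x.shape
(31, 7)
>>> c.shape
(13, 2)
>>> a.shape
(31,)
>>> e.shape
(11, 11)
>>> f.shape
(31,)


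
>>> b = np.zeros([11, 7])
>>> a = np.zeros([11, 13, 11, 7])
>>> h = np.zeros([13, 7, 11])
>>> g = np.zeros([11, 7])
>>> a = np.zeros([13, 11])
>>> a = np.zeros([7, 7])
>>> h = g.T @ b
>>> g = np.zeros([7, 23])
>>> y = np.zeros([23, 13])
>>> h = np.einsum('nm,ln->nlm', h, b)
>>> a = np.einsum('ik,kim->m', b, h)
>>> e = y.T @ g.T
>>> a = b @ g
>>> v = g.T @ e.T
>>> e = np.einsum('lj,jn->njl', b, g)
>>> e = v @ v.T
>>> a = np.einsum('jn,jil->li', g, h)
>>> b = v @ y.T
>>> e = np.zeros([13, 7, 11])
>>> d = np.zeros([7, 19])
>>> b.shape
(23, 23)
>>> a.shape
(7, 11)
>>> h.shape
(7, 11, 7)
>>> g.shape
(7, 23)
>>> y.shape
(23, 13)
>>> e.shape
(13, 7, 11)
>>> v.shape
(23, 13)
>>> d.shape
(7, 19)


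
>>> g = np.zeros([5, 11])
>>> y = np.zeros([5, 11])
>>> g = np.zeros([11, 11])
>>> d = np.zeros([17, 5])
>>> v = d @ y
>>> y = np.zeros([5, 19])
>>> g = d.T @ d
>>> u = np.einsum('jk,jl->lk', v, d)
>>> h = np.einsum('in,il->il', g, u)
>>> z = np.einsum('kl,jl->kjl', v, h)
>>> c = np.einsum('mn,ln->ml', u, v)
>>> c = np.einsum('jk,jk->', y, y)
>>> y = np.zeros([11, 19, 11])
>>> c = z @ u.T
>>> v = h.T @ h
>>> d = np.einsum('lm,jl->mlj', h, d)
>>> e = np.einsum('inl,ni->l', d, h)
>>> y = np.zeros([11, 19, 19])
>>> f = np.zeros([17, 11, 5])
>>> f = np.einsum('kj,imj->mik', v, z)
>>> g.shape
(5, 5)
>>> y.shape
(11, 19, 19)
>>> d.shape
(11, 5, 17)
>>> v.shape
(11, 11)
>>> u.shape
(5, 11)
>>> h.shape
(5, 11)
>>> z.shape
(17, 5, 11)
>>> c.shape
(17, 5, 5)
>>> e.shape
(17,)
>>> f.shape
(5, 17, 11)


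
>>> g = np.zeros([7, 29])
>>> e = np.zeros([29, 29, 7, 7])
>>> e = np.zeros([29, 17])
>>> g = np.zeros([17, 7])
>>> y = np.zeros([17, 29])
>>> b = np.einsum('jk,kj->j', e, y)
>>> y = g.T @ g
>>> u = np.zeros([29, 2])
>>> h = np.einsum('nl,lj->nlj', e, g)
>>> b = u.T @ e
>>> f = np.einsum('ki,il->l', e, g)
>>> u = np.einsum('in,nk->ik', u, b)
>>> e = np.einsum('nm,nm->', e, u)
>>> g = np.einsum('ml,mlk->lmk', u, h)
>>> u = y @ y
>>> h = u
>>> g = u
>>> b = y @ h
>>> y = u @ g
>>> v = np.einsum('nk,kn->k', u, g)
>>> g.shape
(7, 7)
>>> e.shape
()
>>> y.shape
(7, 7)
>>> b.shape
(7, 7)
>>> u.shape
(7, 7)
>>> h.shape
(7, 7)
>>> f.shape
(7,)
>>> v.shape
(7,)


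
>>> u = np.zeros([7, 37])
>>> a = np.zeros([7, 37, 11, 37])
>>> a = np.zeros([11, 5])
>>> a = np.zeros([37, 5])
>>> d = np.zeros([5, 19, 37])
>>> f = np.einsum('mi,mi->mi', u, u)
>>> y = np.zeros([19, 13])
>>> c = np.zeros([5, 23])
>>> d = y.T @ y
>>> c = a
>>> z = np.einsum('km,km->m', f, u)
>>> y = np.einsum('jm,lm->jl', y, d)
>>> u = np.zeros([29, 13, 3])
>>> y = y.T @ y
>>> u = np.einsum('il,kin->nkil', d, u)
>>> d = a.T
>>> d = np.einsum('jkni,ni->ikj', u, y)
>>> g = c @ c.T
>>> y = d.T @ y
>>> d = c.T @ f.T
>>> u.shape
(3, 29, 13, 13)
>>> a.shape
(37, 5)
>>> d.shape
(5, 7)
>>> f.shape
(7, 37)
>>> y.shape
(3, 29, 13)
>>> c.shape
(37, 5)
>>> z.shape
(37,)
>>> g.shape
(37, 37)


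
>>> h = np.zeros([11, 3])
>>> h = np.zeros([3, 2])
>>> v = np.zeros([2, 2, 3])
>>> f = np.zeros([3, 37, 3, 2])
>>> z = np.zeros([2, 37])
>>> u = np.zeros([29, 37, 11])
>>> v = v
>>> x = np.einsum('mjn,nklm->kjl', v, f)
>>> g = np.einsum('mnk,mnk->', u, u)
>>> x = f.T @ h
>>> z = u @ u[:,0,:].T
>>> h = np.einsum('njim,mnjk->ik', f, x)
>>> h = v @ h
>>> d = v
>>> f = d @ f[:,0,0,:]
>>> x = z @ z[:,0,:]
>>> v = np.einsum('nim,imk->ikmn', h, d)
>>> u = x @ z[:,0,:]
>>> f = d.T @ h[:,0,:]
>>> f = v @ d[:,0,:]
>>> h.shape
(2, 2, 2)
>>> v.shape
(2, 3, 2, 2)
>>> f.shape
(2, 3, 2, 3)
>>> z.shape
(29, 37, 29)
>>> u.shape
(29, 37, 29)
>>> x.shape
(29, 37, 29)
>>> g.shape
()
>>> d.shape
(2, 2, 3)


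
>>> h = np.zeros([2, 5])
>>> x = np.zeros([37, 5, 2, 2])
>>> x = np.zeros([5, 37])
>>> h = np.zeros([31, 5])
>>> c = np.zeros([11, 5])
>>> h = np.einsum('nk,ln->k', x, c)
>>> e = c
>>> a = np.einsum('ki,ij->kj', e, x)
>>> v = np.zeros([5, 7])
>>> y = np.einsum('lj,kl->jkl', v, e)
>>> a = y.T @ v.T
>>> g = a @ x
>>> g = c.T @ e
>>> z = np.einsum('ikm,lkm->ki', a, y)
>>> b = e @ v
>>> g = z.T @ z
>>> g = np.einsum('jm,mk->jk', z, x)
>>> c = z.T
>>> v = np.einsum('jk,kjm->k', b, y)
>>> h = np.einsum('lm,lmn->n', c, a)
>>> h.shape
(5,)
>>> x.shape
(5, 37)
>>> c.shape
(5, 11)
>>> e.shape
(11, 5)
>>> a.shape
(5, 11, 5)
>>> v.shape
(7,)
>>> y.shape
(7, 11, 5)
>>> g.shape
(11, 37)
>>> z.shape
(11, 5)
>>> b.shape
(11, 7)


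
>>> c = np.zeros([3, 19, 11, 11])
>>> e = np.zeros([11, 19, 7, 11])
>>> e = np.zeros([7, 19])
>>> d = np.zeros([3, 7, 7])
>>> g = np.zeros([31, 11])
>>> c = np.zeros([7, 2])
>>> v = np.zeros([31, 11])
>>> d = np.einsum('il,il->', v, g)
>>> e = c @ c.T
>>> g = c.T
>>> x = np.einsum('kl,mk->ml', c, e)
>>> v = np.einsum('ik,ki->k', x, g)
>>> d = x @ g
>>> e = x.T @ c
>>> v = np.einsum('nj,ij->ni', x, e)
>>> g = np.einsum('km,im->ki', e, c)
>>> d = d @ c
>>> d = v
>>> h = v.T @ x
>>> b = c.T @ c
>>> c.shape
(7, 2)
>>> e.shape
(2, 2)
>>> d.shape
(7, 2)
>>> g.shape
(2, 7)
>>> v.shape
(7, 2)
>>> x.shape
(7, 2)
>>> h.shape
(2, 2)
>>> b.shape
(2, 2)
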